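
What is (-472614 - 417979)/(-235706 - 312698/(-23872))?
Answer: 10630118048/2813230467 ≈ 3.7786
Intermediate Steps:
(-472614 - 417979)/(-235706 - 312698/(-23872)) = -890593/(-235706 - 312698*(-1/23872)) = -890593/(-235706 + 156349/11936) = -890593/(-2813230467/11936) = -890593*(-11936/2813230467) = 10630118048/2813230467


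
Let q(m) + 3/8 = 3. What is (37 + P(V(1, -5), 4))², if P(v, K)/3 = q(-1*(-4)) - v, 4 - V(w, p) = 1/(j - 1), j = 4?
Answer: 73441/64 ≈ 1147.5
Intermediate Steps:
q(m) = 21/8 (q(m) = -3/8 + 3 = 21/8)
V(w, p) = 11/3 (V(w, p) = 4 - 1/(4 - 1) = 4 - 1/3 = 4 - 1*⅓ = 4 - ⅓ = 11/3)
P(v, K) = 63/8 - 3*v (P(v, K) = 3*(21/8 - v) = 63/8 - 3*v)
(37 + P(V(1, -5), 4))² = (37 + (63/8 - 3*11/3))² = (37 + (63/8 - 11))² = (37 - 25/8)² = (271/8)² = 73441/64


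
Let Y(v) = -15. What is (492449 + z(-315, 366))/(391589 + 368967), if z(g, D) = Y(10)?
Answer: 246217/380278 ≈ 0.64747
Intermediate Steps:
z(g, D) = -15
(492449 + z(-315, 366))/(391589 + 368967) = (492449 - 15)/(391589 + 368967) = 492434/760556 = 492434*(1/760556) = 246217/380278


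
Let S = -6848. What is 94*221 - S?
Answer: 27622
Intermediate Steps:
94*221 - S = 94*221 - 1*(-6848) = 20774 + 6848 = 27622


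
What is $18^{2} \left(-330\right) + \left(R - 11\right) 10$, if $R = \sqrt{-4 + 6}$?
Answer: $-107030 + 10 \sqrt{2} \approx -1.0702 \cdot 10^{5}$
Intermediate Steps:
$R = \sqrt{2} \approx 1.4142$
$18^{2} \left(-330\right) + \left(R - 11\right) 10 = 18^{2} \left(-330\right) + \left(\sqrt{2} - 11\right) 10 = 324 \left(-330\right) + \left(-11 + \sqrt{2}\right) 10 = -106920 - \left(110 - 10 \sqrt{2}\right) = -107030 + 10 \sqrt{2}$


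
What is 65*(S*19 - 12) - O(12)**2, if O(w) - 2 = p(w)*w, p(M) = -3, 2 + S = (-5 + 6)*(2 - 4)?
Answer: -6876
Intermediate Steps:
S = -4 (S = -2 + (-5 + 6)*(2 - 4) = -2 + 1*(-2) = -2 - 2 = -4)
O(w) = 2 - 3*w
65*(S*19 - 12) - O(12)**2 = 65*(-4*19 - 12) - (2 - 3*12)**2 = 65*(-76 - 12) - (2 - 36)**2 = 65*(-88) - 1*(-34)**2 = -5720 - 1*1156 = -5720 - 1156 = -6876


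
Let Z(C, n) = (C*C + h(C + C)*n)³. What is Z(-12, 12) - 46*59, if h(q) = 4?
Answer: 7075174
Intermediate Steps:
Z(C, n) = (C² + 4*n)³ (Z(C, n) = (C*C + 4*n)³ = (C² + 4*n)³)
Z(-12, 12) - 46*59 = ((-12)² + 4*12)³ - 46*59 = (144 + 48)³ - 2714 = 192³ - 2714 = 7077888 - 2714 = 7075174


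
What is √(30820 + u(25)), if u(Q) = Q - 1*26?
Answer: √30819 ≈ 175.55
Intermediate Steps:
u(Q) = -26 + Q (u(Q) = Q - 26 = -26 + Q)
√(30820 + u(25)) = √(30820 + (-26 + 25)) = √(30820 - 1) = √30819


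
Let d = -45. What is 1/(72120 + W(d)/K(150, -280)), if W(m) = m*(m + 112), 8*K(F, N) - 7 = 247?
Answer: 127/9147180 ≈ 1.3884e-5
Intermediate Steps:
K(F, N) = 127/4 (K(F, N) = 7/8 + (1/8)*247 = 7/8 + 247/8 = 127/4)
W(m) = m*(112 + m)
1/(72120 + W(d)/K(150, -280)) = 1/(72120 + (-45*(112 - 45))/(127/4)) = 1/(72120 - 45*67*(4/127)) = 1/(72120 - 3015*4/127) = 1/(72120 - 12060/127) = 1/(9147180/127) = 127/9147180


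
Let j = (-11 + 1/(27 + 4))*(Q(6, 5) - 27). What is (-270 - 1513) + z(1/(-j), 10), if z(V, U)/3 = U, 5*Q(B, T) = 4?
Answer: -1753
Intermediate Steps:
Q(B, T) = 4/5 (Q(B, T) = (1/5)*4 = 4/5)
j = 8908/31 (j = (-11 + 1/(27 + 4))*(4/5 - 27) = (-11 + 1/31)*(-131/5) = -340/31*(-131/5) = 8908/31 ≈ 287.35)
z(V, U) = 3*U
(-270 - 1513) + z(1/(-j), 10) = (-270 - 1513) + 3*10 = -1783 + 30 = -1753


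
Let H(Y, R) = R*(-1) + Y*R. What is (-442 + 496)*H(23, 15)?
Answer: 17820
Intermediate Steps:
H(Y, R) = -R + R*Y
(-442 + 496)*H(23, 15) = (-442 + 496)*(15*(-1 + 23)) = 54*(15*22) = 54*330 = 17820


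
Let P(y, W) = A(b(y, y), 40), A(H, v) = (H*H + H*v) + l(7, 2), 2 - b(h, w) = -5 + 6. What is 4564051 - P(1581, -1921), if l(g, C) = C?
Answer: 4564008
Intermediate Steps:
b(h, w) = 1 (b(h, w) = 2 - (-5 + 6) = 2 - 1*1 = 2 - 1 = 1)
A(H, v) = 2 + H² + H*v (A(H, v) = (H*H + H*v) + 2 = (H² + H*v) + 2 = 2 + H² + H*v)
P(y, W) = 43 (P(y, W) = 2 + 1² + 1*40 = 2 + 1 + 40 = 43)
4564051 - P(1581, -1921) = 4564051 - 1*43 = 4564051 - 43 = 4564008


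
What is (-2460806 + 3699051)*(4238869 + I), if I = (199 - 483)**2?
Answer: 5348630233625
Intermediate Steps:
I = 80656 (I = (-284)**2 = 80656)
(-2460806 + 3699051)*(4238869 + I) = (-2460806 + 3699051)*(4238869 + 80656) = 1238245*4319525 = 5348630233625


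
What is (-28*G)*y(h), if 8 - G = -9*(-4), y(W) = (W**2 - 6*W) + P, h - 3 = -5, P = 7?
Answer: 18032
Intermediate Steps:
h = -2 (h = 3 - 5 = -2)
y(W) = 7 + W**2 - 6*W (y(W) = (W**2 - 6*W) + 7 = 7 + W**2 - 6*W)
G = -28 (G = 8 - (-9)*(-4) = 8 - 1*36 = 8 - 36 = -28)
(-28*G)*y(h) = (-28*(-28))*(7 + (-2)**2 - 6*(-2)) = 784*(7 + 4 + 12) = 784*23 = 18032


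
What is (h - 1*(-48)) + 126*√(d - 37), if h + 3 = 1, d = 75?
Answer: 46 + 126*√38 ≈ 822.72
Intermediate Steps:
h = -2 (h = -3 + 1 = -2)
(h - 1*(-48)) + 126*√(d - 37) = (-2 - 1*(-48)) + 126*√(75 - 37) = (-2 + 48) + 126*√38 = 46 + 126*√38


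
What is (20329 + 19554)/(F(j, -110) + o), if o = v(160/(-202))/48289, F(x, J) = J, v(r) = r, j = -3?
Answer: -194516928887/536490870 ≈ -362.57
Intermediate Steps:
o = -80/4877189 (o = (160/(-202))/48289 = (160*(-1/202))*(1/48289) = -80/101*1/48289 = -80/4877189 ≈ -1.6403e-5)
(20329 + 19554)/(F(j, -110) + o) = (20329 + 19554)/(-110 - 80/4877189) = 39883/(-536490870/4877189) = 39883*(-4877189/536490870) = -194516928887/536490870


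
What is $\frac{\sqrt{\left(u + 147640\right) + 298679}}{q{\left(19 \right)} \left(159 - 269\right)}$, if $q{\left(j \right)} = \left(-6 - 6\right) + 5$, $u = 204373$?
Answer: $\frac{\sqrt{162673}}{385} \approx 1.0476$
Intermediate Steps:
$q{\left(j \right)} = -7$ ($q{\left(j \right)} = -12 + 5 = -7$)
$\frac{\sqrt{\left(u + 147640\right) + 298679}}{q{\left(19 \right)} \left(159 - 269\right)} = \frac{\sqrt{\left(204373 + 147640\right) + 298679}}{\left(-7\right) \left(159 - 269\right)} = \frac{\sqrt{352013 + 298679}}{\left(-7\right) \left(-110\right)} = \frac{\sqrt{650692}}{770} = 2 \sqrt{162673} \cdot \frac{1}{770} = \frac{\sqrt{162673}}{385}$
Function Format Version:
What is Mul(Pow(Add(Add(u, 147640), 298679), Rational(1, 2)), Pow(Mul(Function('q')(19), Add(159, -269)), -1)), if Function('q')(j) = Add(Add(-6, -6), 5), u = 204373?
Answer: Mul(Rational(1, 385), Pow(162673, Rational(1, 2))) ≈ 1.0476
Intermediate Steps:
Function('q')(j) = -7 (Function('q')(j) = Add(-12, 5) = -7)
Mul(Pow(Add(Add(u, 147640), 298679), Rational(1, 2)), Pow(Mul(Function('q')(19), Add(159, -269)), -1)) = Mul(Pow(Add(Add(204373, 147640), 298679), Rational(1, 2)), Pow(Mul(-7, Add(159, -269)), -1)) = Mul(Pow(Add(352013, 298679), Rational(1, 2)), Pow(Mul(-7, -110), -1)) = Mul(Pow(650692, Rational(1, 2)), Pow(770, -1)) = Mul(Mul(2, Pow(162673, Rational(1, 2))), Rational(1, 770)) = Mul(Rational(1, 385), Pow(162673, Rational(1, 2)))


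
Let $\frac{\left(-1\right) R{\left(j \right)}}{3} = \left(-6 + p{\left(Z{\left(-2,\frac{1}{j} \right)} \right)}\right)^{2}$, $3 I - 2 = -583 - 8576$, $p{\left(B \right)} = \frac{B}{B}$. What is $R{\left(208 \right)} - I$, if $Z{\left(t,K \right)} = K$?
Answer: $\frac{8932}{3} \approx 2977.3$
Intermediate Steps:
$p{\left(B \right)} = 1$
$I = - \frac{9157}{3}$ ($I = \frac{2}{3} + \frac{-583 - 8576}{3} = \frac{2}{3} + \frac{1}{3} \left(-9159\right) = \frac{2}{3} - 3053 = - \frac{9157}{3} \approx -3052.3$)
$R{\left(j \right)} = -75$ ($R{\left(j \right)} = - 3 \left(-6 + 1\right)^{2} = - 3 \left(-5\right)^{2} = \left(-3\right) 25 = -75$)
$R{\left(208 \right)} - I = -75 - - \frac{9157}{3} = -75 + \frac{9157}{3} = \frac{8932}{3}$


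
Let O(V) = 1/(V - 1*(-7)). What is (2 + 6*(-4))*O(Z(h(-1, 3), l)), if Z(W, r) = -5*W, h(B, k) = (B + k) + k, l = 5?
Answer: 11/9 ≈ 1.2222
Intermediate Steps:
h(B, k) = B + 2*k
O(V) = 1/(7 + V) (O(V) = 1/(V + 7) = 1/(7 + V))
(2 + 6*(-4))*O(Z(h(-1, 3), l)) = (2 + 6*(-4))/(7 - 5*(-1 + 2*3)) = (2 - 24)/(7 - 5*(-1 + 6)) = -22/(7 - 5*5) = -22/(7 - 25) = -22/(-18) = -22*(-1/18) = 11/9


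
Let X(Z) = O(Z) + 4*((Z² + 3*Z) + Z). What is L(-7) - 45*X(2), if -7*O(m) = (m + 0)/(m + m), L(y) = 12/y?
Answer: -4317/2 ≈ -2158.5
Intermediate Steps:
O(m) = -1/14 (O(m) = -(m + 0)/(7*(m + m)) = -m/(7*(2*m)) = -m*1/(2*m)/7 = -⅐*½ = -1/14)
X(Z) = -1/14 + 4*Z² + 16*Z (X(Z) = -1/14 + 4*((Z² + 3*Z) + Z) = -1/14 + 4*(Z² + 4*Z) = -1/14 + (4*Z² + 16*Z) = -1/14 + 4*Z² + 16*Z)
L(-7) - 45*X(2) = 12/(-7) - 45*(-1/14 + 4*2² + 16*2) = 12*(-⅐) - 45*(-1/14 + 4*4 + 32) = -12/7 - 45*(-1/14 + 16 + 32) = -12/7 - 45*671/14 = -12/7 - 30195/14 = -4317/2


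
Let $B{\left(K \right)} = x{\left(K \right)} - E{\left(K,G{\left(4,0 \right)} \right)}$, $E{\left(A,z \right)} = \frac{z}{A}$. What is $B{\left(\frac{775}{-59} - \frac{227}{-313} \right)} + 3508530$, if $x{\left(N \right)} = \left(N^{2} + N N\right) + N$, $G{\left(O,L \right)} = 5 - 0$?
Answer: $\frac{274242676690930646983}{78157957857198} \approx 3.5088 \cdot 10^{6}$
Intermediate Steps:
$G{\left(O,L \right)} = 5$ ($G{\left(O,L \right)} = 5 + 0 = 5$)
$x{\left(N \right)} = N + 2 N^{2}$ ($x{\left(N \right)} = \left(N^{2} + N^{2}\right) + N = 2 N^{2} + N = N + 2 N^{2}$)
$B{\left(K \right)} = - \frac{5}{K} + K \left(1 + 2 K\right)$ ($B{\left(K \right)} = K \left(1 + 2 K\right) - \frac{5}{K} = - \frac{5}{K} + K \left(1 + 2 K\right)$)
$B{\left(\frac{775}{-59} - \frac{227}{-313} \right)} + 3508530 = \left(\left(\frac{775}{-59} - \frac{227}{-313}\right) - \frac{5}{\frac{775}{-59} - \frac{227}{-313}} + 2 \left(\frac{775}{-59} - \frac{227}{-313}\right)^{2}\right) + 3508530 = \left(\left(775 \left(- \frac{1}{59}\right) - - \frac{227}{313}\right) - \frac{5}{775 \left(- \frac{1}{59}\right) - - \frac{227}{313}} + 2 \left(775 \left(- \frac{1}{59}\right) - - \frac{227}{313}\right)^{2}\right) + 3508530 = \left(\left(- \frac{775}{59} + \frac{227}{313}\right) - \frac{5}{- \frac{775}{59} + \frac{227}{313}} + 2 \left(- \frac{775}{59} + \frac{227}{313}\right)^{2}\right) + 3508530 = \left(- \frac{229182}{18467} - \frac{5}{- \frac{229182}{18467}} + 2 \left(- \frac{229182}{18467}\right)^{2}\right) + 3508530 = \left(- \frac{229182}{18467} - - \frac{92335}{229182} + 2 \cdot \frac{52524389124}{341030089}\right) + 3508530 = \left(- \frac{229182}{18467} + \frac{92335}{229182} + \frac{105048778248}{341030089}\right) + 3508530 = \frac{23136810215748043}{78157957857198} + 3508530 = \frac{274242676690930646983}{78157957857198}$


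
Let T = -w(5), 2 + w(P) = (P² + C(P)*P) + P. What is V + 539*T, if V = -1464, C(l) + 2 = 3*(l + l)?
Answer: -92016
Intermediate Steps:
C(l) = -2 + 6*l (C(l) = -2 + 3*(l + l) = -2 + 3*(2*l) = -2 + 6*l)
w(P) = -2 + P + P² + P*(-2 + 6*P) (w(P) = -2 + ((P² + (-2 + 6*P)*P) + P) = -2 + ((P² + P*(-2 + 6*P)) + P) = -2 + (P + P² + P*(-2 + 6*P)) = -2 + P + P² + P*(-2 + 6*P))
T = -168 (T = -(-2 - 1*5 + 7*5²) = -(-2 - 5 + 7*25) = -(-2 - 5 + 175) = -1*168 = -168)
V + 539*T = -1464 + 539*(-168) = -1464 - 90552 = -92016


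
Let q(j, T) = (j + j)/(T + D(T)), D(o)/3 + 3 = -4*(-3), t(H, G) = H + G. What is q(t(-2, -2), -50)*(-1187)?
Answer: -9496/23 ≈ -412.87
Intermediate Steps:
t(H, G) = G + H
D(o) = 27 (D(o) = -9 + 3*(-4*(-3)) = -9 + 3*12 = -9 + 36 = 27)
q(j, T) = 2*j/(27 + T) (q(j, T) = (j + j)/(T + 27) = (2*j)/(27 + T) = 2*j/(27 + T))
q(t(-2, -2), -50)*(-1187) = (2*(-2 - 2)/(27 - 50))*(-1187) = (2*(-4)/(-23))*(-1187) = (2*(-4)*(-1/23))*(-1187) = (8/23)*(-1187) = -9496/23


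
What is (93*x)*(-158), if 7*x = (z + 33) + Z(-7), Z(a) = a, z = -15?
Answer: -161634/7 ≈ -23091.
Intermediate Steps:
x = 11/7 (x = ((-15 + 33) - 7)/7 = (18 - 7)/7 = (⅐)*11 = 11/7 ≈ 1.5714)
(93*x)*(-158) = (93*(11/7))*(-158) = (1023/7)*(-158) = -161634/7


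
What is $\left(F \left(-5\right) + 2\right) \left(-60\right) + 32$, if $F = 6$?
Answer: $1712$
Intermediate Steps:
$\left(F \left(-5\right) + 2\right) \left(-60\right) + 32 = \left(6 \left(-5\right) + 2\right) \left(-60\right) + 32 = \left(-30 + 2\right) \left(-60\right) + 32 = \left(-28\right) \left(-60\right) + 32 = 1680 + 32 = 1712$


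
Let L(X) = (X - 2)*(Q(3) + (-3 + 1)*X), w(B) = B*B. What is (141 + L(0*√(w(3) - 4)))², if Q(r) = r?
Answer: 18225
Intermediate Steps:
w(B) = B²
L(X) = (-2 + X)*(3 - 2*X) (L(X) = (X - 2)*(3 + (-3 + 1)*X) = (-2 + X)*(3 - 2*X))
(141 + L(0*√(w(3) - 4)))² = (141 + (-6 - 2*(0*√(3² - 4))² + 7*(0*√(3² - 4))))² = (141 + (-6 - 2*(0*√(9 - 4))² + 7*(0*√(9 - 4))))² = (141 + (-6 - 2*(0*√5)² + 7*(0*√5)))² = (141 + (-6 - 2*0² + 7*0))² = (141 + (-6 - 2*0 + 0))² = (141 + (-6 + 0 + 0))² = (141 - 6)² = 135² = 18225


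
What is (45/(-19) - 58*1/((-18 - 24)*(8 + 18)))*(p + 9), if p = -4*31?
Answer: 2762185/10374 ≈ 266.26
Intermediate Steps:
p = -124
(45/(-19) - 58*1/((-18 - 24)*(8 + 18)))*(p + 9) = (45/(-19) - 58*1/((-18 - 24)*(8 + 18)))*(-124 + 9) = (45*(-1/19) - 58/(26*(-42)))*(-115) = (-45/19 - 58/(-1092))*(-115) = (-45/19 - 58*(-1/1092))*(-115) = (-45/19 + 29/546)*(-115) = -24019/10374*(-115) = 2762185/10374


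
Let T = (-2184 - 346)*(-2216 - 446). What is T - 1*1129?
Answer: 6733731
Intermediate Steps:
T = 6734860 (T = -2530*(-2662) = 6734860)
T - 1*1129 = 6734860 - 1*1129 = 6734860 - 1129 = 6733731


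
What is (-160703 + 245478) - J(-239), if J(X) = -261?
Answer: 85036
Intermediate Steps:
(-160703 + 245478) - J(-239) = (-160703 + 245478) - 1*(-261) = 84775 + 261 = 85036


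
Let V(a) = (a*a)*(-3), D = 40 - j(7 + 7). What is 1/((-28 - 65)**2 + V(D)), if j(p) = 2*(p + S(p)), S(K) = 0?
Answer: 1/8217 ≈ 0.00012170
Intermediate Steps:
j(p) = 2*p (j(p) = 2*(p + 0) = 2*p)
D = 12 (D = 40 - 2*(7 + 7) = 40 - 2*14 = 40 - 1*28 = 40 - 28 = 12)
V(a) = -3*a**2 (V(a) = a**2*(-3) = -3*a**2)
1/((-28 - 65)**2 + V(D)) = 1/((-28 - 65)**2 - 3*12**2) = 1/((-93)**2 - 3*144) = 1/(8649 - 432) = 1/8217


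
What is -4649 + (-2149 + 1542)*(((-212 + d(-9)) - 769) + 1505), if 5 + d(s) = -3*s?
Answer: -336071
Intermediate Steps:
d(s) = -5 - 3*s
-4649 + (-2149 + 1542)*(((-212 + d(-9)) - 769) + 1505) = -4649 + (-2149 + 1542)*(((-212 + (-5 - 3*(-9))) - 769) + 1505) = -4649 - 607*(((-212 + (-5 + 27)) - 769) + 1505) = -4649 - 607*(((-212 + 22) - 769) + 1505) = -4649 - 607*((-190 - 769) + 1505) = -4649 - 607*(-959 + 1505) = -4649 - 607*546 = -4649 - 331422 = -336071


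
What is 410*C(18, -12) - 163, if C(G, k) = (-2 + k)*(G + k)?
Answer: -34603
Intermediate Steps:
410*C(18, -12) - 163 = 410*((-12)² - 2*18 - 2*(-12) + 18*(-12)) - 163 = 410*(144 - 36 + 24 - 216) - 163 = 410*(-84) - 163 = -34440 - 163 = -34603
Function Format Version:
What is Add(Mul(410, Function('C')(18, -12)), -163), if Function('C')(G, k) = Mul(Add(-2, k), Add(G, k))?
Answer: -34603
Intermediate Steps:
Add(Mul(410, Function('C')(18, -12)), -163) = Add(Mul(410, Add(Pow(-12, 2), Mul(-2, 18), Mul(-2, -12), Mul(18, -12))), -163) = Add(Mul(410, Add(144, -36, 24, -216)), -163) = Add(Mul(410, -84), -163) = Add(-34440, -163) = -34603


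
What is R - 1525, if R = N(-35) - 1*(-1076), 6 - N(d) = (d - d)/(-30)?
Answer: -443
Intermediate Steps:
N(d) = 6 (N(d) = 6 - (d - d)/(-30) = 6 - 0*(-1)/30 = 6 - 1*0 = 6 + 0 = 6)
R = 1082 (R = 6 - 1*(-1076) = 6 + 1076 = 1082)
R - 1525 = 1082 - 1525 = -443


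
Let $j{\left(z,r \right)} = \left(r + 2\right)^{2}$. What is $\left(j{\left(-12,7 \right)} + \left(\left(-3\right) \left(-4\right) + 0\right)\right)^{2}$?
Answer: $8649$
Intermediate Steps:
$j{\left(z,r \right)} = \left(2 + r\right)^{2}$
$\left(j{\left(-12,7 \right)} + \left(\left(-3\right) \left(-4\right) + 0\right)\right)^{2} = \left(\left(2 + 7\right)^{2} + \left(\left(-3\right) \left(-4\right) + 0\right)\right)^{2} = \left(9^{2} + \left(12 + 0\right)\right)^{2} = \left(81 + 12\right)^{2} = 93^{2} = 8649$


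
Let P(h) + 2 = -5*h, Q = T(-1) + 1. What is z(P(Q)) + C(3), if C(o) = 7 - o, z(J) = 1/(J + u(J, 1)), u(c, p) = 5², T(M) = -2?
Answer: 113/28 ≈ 4.0357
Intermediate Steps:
u(c, p) = 25
Q = -1 (Q = -2 + 1 = -1)
P(h) = -2 - 5*h
z(J) = 1/(25 + J) (z(J) = 1/(J + 25) = 1/(25 + J))
z(P(Q)) + C(3) = 1/(25 + (-2 - 5*(-1))) + (7 - 1*3) = 1/(25 + (-2 + 5)) + (7 - 3) = 1/(25 + 3) + 4 = 1/28 + 4 = 113/28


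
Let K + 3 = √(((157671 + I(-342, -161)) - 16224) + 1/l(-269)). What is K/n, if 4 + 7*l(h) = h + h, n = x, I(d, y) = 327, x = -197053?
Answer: 3/197053 - √41648093542/106802726 ≈ -0.0018956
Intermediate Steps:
n = -197053
l(h) = -4/7 + 2*h/7 (l(h) = -4/7 + (h + h)/7 = -4/7 + (2*h)/7 = -4/7 + 2*h/7)
K = -3 + √41648093542/542 (K = -3 + √(((157671 + 327) - 16224) + 1/(-4/7 + (2/7)*(-269))) = -3 + √((157998 - 16224) + 1/(-4/7 - 538/7)) = -3 + √(141774 + 1/(-542/7)) = -3 + √(141774 - 7/542) = -3 + √(76841501/542) = -3 + √41648093542/542 ≈ 373.53)
K/n = (-3 + √41648093542/542)/(-197053) = (-3 + √41648093542/542)*(-1/197053) = 3/197053 - √41648093542/106802726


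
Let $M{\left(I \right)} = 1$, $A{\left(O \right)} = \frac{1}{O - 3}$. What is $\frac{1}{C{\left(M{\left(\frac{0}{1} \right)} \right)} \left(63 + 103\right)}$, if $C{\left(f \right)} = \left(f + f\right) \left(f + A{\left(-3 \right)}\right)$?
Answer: $\frac{3}{830} \approx 0.0036145$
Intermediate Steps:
$A{\left(O \right)} = \frac{1}{-3 + O}$
$C{\left(f \right)} = 2 f \left(- \frac{1}{6} + f\right)$ ($C{\left(f \right)} = \left(f + f\right) \left(f + \frac{1}{-3 - 3}\right) = 2 f \left(f + \frac{1}{-6}\right) = 2 f \left(f - \frac{1}{6}\right) = 2 f \left(- \frac{1}{6} + f\right)$)
$\frac{1}{C{\left(M{\left(\frac{0}{1} \right)} \right)} \left(63 + 103\right)} = \frac{1}{\frac{1}{3} \cdot 1 \left(-1 + 6 \cdot 1\right) \left(63 + 103\right)} = \frac{1}{\frac{1}{3} \cdot 1 \left(-1 + 6\right) 166} = \frac{1}{\frac{1}{3} \cdot 1 \cdot 5 \cdot 166} = \frac{1}{\frac{5}{3} \cdot 166} = \frac{1}{\frac{830}{3}} = \frac{3}{830}$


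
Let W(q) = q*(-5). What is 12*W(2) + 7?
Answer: -113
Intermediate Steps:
W(q) = -5*q
12*W(2) + 7 = 12*(-5*2) + 7 = 12*(-10) + 7 = -120 + 7 = -113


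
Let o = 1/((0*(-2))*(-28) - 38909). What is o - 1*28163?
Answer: -1095794168/38909 ≈ -28163.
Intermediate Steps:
o = -1/38909 (o = 1/(0*(-28) - 38909) = 1/(0 - 38909) = 1/(-38909) = -1/38909 ≈ -2.5701e-5)
o - 1*28163 = -1/38909 - 1*28163 = -1/38909 - 28163 = -1095794168/38909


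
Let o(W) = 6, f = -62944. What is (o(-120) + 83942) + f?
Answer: 21004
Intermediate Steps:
(o(-120) + 83942) + f = (6 + 83942) - 62944 = 83948 - 62944 = 21004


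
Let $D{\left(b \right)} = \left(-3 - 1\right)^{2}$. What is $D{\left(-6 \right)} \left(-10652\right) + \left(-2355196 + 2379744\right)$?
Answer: $-145884$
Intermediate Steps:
$D{\left(b \right)} = 16$ ($D{\left(b \right)} = \left(-4\right)^{2} = 16$)
$D{\left(-6 \right)} \left(-10652\right) + \left(-2355196 + 2379744\right) = 16 \left(-10652\right) + \left(-2355196 + 2379744\right) = -170432 + 24548 = -145884$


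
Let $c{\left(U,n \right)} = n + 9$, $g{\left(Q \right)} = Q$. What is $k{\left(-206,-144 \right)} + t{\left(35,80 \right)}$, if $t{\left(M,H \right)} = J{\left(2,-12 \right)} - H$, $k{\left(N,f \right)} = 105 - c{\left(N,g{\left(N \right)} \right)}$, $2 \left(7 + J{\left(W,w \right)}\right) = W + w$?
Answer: $210$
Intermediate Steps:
$c{\left(U,n \right)} = 9 + n$
$J{\left(W,w \right)} = -7 + \frac{W}{2} + \frac{w}{2}$ ($J{\left(W,w \right)} = -7 + \frac{W + w}{2} = -7 + \left(\frac{W}{2} + \frac{w}{2}\right) = -7 + \frac{W}{2} + \frac{w}{2}$)
$k{\left(N,f \right)} = 96 - N$ ($k{\left(N,f \right)} = 105 - \left(9 + N\right) = 96 - N$)
$t{\left(M,H \right)} = -12 - H$ ($t{\left(M,H \right)} = \left(-7 + \frac{1}{2} \cdot 2 + \frac{1}{2} \left(-12\right)\right) - H = \left(-7 + 1 - 6\right) - H = -12 - H$)
$k{\left(-206,-144 \right)} + t{\left(35,80 \right)} = \left(96 - -206\right) - 92 = \left(96 + 206\right) - 92 = 302 - 92 = 210$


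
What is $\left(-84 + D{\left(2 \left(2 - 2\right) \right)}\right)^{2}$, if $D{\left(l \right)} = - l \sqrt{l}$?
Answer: $7056$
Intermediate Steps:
$D{\left(l \right)} = - l^{\frac{3}{2}}$
$\left(-84 + D{\left(2 \left(2 - 2\right) \right)}\right)^{2} = \left(-84 - \left(2 \left(2 - 2\right)\right)^{\frac{3}{2}}\right)^{2} = \left(-84 - \left(2 \cdot 0\right)^{\frac{3}{2}}\right)^{2} = \left(-84 - 0^{\frac{3}{2}}\right)^{2} = \left(-84 - 0\right)^{2} = \left(-84 + 0\right)^{2} = \left(-84\right)^{2} = 7056$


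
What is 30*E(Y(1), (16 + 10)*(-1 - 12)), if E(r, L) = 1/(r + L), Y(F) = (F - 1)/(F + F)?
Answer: -15/169 ≈ -0.088757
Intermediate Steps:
Y(F) = (-1 + F)/(2*F) (Y(F) = (-1 + F)/((2*F)) = (-1 + F)*(1/(2*F)) = (-1 + F)/(2*F))
E(r, L) = 1/(L + r)
30*E(Y(1), (16 + 10)*(-1 - 12)) = 30/((16 + 10)*(-1 - 12) + (½)*(-1 + 1)/1) = 30/(26*(-13) + (½)*1*0) = 30/(-338 + 0) = 30/(-338) = 30*(-1/338) = -15/169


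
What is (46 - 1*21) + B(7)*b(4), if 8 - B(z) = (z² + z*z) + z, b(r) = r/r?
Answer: -72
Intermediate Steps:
b(r) = 1
B(z) = 8 - z - 2*z² (B(z) = 8 - ((z² + z*z) + z) = 8 - ((z² + z²) + z) = 8 - (2*z² + z) = 8 - (z + 2*z²) = 8 + (-z - 2*z²) = 8 - z - 2*z²)
(46 - 1*21) + B(7)*b(4) = (46 - 1*21) + (8 - 1*7 - 2*7²)*1 = (46 - 21) + (8 - 7 - 2*49)*1 = 25 + (8 - 7 - 98)*1 = 25 - 97*1 = 25 - 97 = -72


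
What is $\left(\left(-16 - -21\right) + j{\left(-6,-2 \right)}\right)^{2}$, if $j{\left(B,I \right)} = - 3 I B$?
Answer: $961$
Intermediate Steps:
$j{\left(B,I \right)} = - 3 B I$
$\left(\left(-16 - -21\right) + j{\left(-6,-2 \right)}\right)^{2} = \left(\left(-16 - -21\right) - \left(-18\right) \left(-2\right)\right)^{2} = \left(\left(-16 + 21\right) - 36\right)^{2} = \left(5 - 36\right)^{2} = \left(-31\right)^{2} = 961$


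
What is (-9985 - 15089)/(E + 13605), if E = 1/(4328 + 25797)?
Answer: -377677125/204925313 ≈ -1.8430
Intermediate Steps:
E = 1/30125 ≈ 3.3195e-5
(-9985 - 15089)/(E + 13605) = (-9985 - 15089)/(1/30125 + 13605) = -25074/409850626/30125 = -25074*30125/409850626 = -377677125/204925313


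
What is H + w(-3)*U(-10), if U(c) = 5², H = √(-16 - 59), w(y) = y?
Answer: -75 + 5*I*√3 ≈ -75.0 + 8.6602*I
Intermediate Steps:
H = 5*I*√3 (H = √(-75) = 5*I*√3 ≈ 8.6602*I)
U(c) = 25
H + w(-3)*U(-10) = 5*I*√3 - 3*25 = 5*I*√3 - 75 = -75 + 5*I*√3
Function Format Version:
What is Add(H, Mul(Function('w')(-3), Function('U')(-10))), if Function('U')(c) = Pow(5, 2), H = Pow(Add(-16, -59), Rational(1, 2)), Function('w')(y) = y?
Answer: Add(-75, Mul(5, I, Pow(3, Rational(1, 2)))) ≈ Add(-75.000, Mul(8.6602, I))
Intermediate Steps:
H = Mul(5, I, Pow(3, Rational(1, 2))) (H = Pow(-75, Rational(1, 2)) = Mul(5, I, Pow(3, Rational(1, 2))) ≈ Mul(8.6602, I))
Function('U')(c) = 25
Add(H, Mul(Function('w')(-3), Function('U')(-10))) = Add(Mul(5, I, Pow(3, Rational(1, 2))), Mul(-3, 25)) = Add(Mul(5, I, Pow(3, Rational(1, 2))), -75) = Add(-75, Mul(5, I, Pow(3, Rational(1, 2))))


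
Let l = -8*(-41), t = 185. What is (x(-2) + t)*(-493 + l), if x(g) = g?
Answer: -30195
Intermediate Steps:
l = 328
(x(-2) + t)*(-493 + l) = (-2 + 185)*(-493 + 328) = 183*(-165) = -30195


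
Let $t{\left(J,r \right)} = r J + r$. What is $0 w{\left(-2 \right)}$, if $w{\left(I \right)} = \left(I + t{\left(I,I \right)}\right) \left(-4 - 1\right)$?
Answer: $0$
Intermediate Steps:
$t{\left(J,r \right)} = r + J r$ ($t{\left(J,r \right)} = J r + r = r + J r$)
$w{\left(I \right)} = - 5 I - 5 I \left(1 + I\right)$ ($w{\left(I \right)} = \left(I + I \left(1 + I\right)\right) \left(-4 - 1\right) = \left(I + I \left(1 + I\right)\right) \left(-5\right) = - 5 I - 5 I \left(1 + I\right)$)
$0 w{\left(-2 \right)} = 0 \cdot 5 \left(-2\right) \left(-2 - -2\right) = 0 \cdot 5 \left(-2\right) \left(-2 + 2\right) = 0 \cdot 5 \left(-2\right) 0 = 0 \cdot 0 = 0$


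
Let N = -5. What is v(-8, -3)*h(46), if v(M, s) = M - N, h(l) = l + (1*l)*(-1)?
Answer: 0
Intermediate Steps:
h(l) = 0 (h(l) = l + l*(-1) = l - l = 0)
v(M, s) = 5 + M (v(M, s) = M - 1*(-5) = M + 5 = 5 + M)
v(-8, -3)*h(46) = (5 - 8)*0 = -3*0 = 0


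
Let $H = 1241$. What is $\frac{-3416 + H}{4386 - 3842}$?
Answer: $- \frac{2175}{544} \approx -3.9982$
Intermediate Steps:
$\frac{-3416 + H}{4386 - 3842} = \frac{-3416 + 1241}{4386 - 3842} = - \frac{2175}{544}$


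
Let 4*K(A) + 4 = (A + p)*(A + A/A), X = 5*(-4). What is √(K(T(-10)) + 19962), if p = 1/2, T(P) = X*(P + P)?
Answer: √961778/4 ≈ 245.18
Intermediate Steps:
X = -20
T(P) = -40*P (T(P) = -20*(P + P) = -40*P)
p = ½ ≈ 0.50000
K(A) = -1 + (1 + A)*(½ + A)/4 (K(A) = -1 + ((A + ½)*(A + A/A))/4 = -1 + ((½ + A)*(A + 1))/4 = -1 + ((½ + A)*(1 + A))/4 = -1 + ((1 + A)*(½ + A))/4 = -1 + (1 + A)*(½ + A)/4)
√(K(T(-10)) + 19962) = √((-7/8 + (-40*(-10))²/4 + 3*(-40*(-10))/8) + 19962) = √((-7/8 + (¼)*400² + (3/8)*400) + 19962) = √((-7/8 + (¼)*160000 + 150) + 19962) = √((-7/8 + 40000 + 150) + 19962) = √(321193/8 + 19962) = √(480889/8) = √961778/4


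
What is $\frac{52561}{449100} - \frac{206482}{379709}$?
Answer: $- \frac{72773181451}{170527311900} \approx -0.42675$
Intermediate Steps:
$\frac{52561}{449100} - \frac{206482}{379709} = - \frac{72773181451}{170527311900}$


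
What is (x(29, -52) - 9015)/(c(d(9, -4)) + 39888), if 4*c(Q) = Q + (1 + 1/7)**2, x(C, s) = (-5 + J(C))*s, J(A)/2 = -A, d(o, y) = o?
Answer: -1124844/7818553 ≈ -0.14387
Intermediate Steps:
J(A) = -2*A (J(A) = 2*(-A) = -2*A)
x(C, s) = s*(-5 - 2*C) (x(C, s) = (-5 - 2*C)*s = s*(-5 - 2*C))
c(Q) = 16/49 + Q/4 (c(Q) = (Q + (1 + 1/7)**2)/4 = (Q + (8/7)**2)/4 = (Q + 64/49)/4 = (64/49 + Q)/4 = 16/49 + Q/4)
(x(29, -52) - 9015)/(c(d(9, -4)) + 39888) = (-1*(-52)*(5 + 2*29) - 9015)/((16/49 + (1/4)*9) + 39888) = (-1*(-52)*(5 + 58) - 9015)/((16/49 + 9/4) + 39888) = (-1*(-52)*63 - 9015)/(505/196 + 39888) = (3276 - 9015)/(7818553/196) = -5739*196/7818553 = -1124844/7818553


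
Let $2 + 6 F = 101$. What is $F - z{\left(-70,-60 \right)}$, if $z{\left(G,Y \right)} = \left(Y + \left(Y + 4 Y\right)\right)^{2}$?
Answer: $- \frac{259167}{2} \approx -1.2958 \cdot 10^{5}$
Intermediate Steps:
$F = \frac{33}{2}$ ($F = - \frac{1}{3} + \frac{1}{6} \cdot 101 = - \frac{1}{3} + \frac{101}{6} = \frac{33}{2} \approx 16.5$)
$z{\left(G,Y \right)} = 36 Y^{2}$ ($z{\left(G,Y \right)} = \left(Y + 5 Y\right)^{2} = \left(6 Y\right)^{2} = 36 Y^{2}$)
$F - z{\left(-70,-60 \right)} = \frac{33}{2} - 36 \left(-60\right)^{2} = \frac{33}{2} - 36 \cdot 3600 = \frac{33}{2} - 129600 = - \frac{259167}{2}$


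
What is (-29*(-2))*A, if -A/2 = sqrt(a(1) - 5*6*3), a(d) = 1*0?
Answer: -348*I*sqrt(10) ≈ -1100.5*I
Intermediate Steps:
a(d) = 0
A = -6*I*sqrt(10) (A = -2*sqrt(0 - 5*6*3) = -2*sqrt(0 - 30*3) = -2*sqrt(0 - 90) = -6*I*sqrt(10) ≈ -18.974*I)
(-29*(-2))*A = (-29*(-2))*(-6*I*sqrt(10)) = 58*(-6*I*sqrt(10)) = -348*I*sqrt(10)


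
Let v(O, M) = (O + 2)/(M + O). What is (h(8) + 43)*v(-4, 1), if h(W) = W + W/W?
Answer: 104/3 ≈ 34.667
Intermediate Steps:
h(W) = 1 + W (h(W) = W + 1 = 1 + W)
v(O, M) = (2 + O)/(M + O)
(h(8) + 43)*v(-4, 1) = ((1 + 8) + 43)*((2 - 4)/(1 - 4)) = (9 + 43)*(-2/(-3)) = 52*(-⅓*(-2)) = 52*(⅔) = 104/3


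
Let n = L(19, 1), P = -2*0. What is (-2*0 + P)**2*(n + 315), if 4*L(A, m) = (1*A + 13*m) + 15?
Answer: 0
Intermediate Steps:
L(A, m) = 15/4 + A/4 + 13*m/4 (L(A, m) = ((1*A + 13*m) + 15)/4 = ((A + 13*m) + 15)/4 = (15 + A + 13*m)/4 = 15/4 + A/4 + 13*m/4)
P = 0
n = 47/4 (n = 15/4 + (1/4)*19 + (13/4)*1 = 15/4 + 19/4 + 13/4 = 47/4 ≈ 11.750)
(-2*0 + P)**2*(n + 315) = (-2*0 + 0)**2*(47/4 + 315) = (0 + 0)**2*(1307/4) = 0**2*(1307/4) = 0*(1307/4) = 0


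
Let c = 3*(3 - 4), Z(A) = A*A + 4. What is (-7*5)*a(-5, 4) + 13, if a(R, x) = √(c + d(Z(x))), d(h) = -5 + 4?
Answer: 13 - 70*I ≈ 13.0 - 70.0*I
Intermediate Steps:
Z(A) = 4 + A² (Z(A) = A² + 4 = 4 + A²)
d(h) = -1
c = -3 (c = 3*(-1) = -3)
a(R, x) = 2*I (a(R, x) = √(-3 - 1) = √(-4) = 2*I)
(-7*5)*a(-5, 4) + 13 = (-7*5)*(2*I) + 13 = -70*I + 13 = 13 - 70*I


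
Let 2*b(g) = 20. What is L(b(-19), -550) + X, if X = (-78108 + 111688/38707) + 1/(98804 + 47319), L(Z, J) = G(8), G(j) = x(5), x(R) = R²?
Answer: -441619797319432/5655982961 ≈ -78080.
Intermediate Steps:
b(g) = 10 (b(g) = (½)*20 = 10)
G(j) = 25 (G(j) = 5² = 25)
L(Z, J) = 25
X = -441761196893457/5655982961 (X = (-78108 + 111688*(1/38707)) + 1/146123 = (-78108 + 111688/38707) + 1/146123 = -3023214668/38707 + 1/146123 = -441761196893457/5655982961 ≈ -78105.)
L(b(-19), -550) + X = 25 - 441761196893457/5655982961 = -441619797319432/5655982961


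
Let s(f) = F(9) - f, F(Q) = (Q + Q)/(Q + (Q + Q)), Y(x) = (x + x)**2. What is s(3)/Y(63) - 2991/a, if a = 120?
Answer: -1695907/68040 ≈ -24.925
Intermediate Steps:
Y(x) = 4*x**2 (Y(x) = (2*x)**2 = 4*x**2)
F(Q) = 2/3 (F(Q) = (2*Q)/(Q + 2*Q) = (2*Q)/((3*Q)) = (2*Q)*(1/(3*Q)) = 2/3)
s(f) = 2/3 - f
s(3)/Y(63) - 2991/a = (2/3 - 1*3)/((4*63**2)) - 2991/120 = (2/3 - 3)/((4*3969)) - 2991*1/120 = -7/3/15876 - 997/40 = -7/3*1/15876 - 997/40 = -1/6804 - 997/40 = -1695907/68040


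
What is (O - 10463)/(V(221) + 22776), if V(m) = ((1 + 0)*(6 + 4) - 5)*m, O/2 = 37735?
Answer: 65007/23881 ≈ 2.7221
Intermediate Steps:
O = 75470 (O = 2*37735 = 75470)
V(m) = 5*m (V(m) = (1*10 - 5)*m = (10 - 5)*m = 5*m)
(O - 10463)/(V(221) + 22776) = (75470 - 10463)/(5*221 + 22776) = 65007/(1105 + 22776) = 65007/23881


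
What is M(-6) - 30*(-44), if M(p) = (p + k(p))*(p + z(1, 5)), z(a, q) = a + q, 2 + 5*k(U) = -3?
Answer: 1320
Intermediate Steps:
k(U) = -1 (k(U) = -⅖ + (⅕)*(-3) = -⅖ - ⅗ = -1)
M(p) = (-1 + p)*(6 + p) (M(p) = (p - 1)*(p + (1 + 5)) = (-1 + p)*(p + 6) = (-1 + p)*(6 + p))
M(-6) - 30*(-44) = (-6 + (-6)² + 5*(-6)) - 30*(-44) = (-6 + 36 - 30) + 1320 = 0 + 1320 = 1320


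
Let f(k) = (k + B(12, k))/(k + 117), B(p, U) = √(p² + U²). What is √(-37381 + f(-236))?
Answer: √(-529324257 - 476*√3490)/119 ≈ 193.34*I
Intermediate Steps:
B(p, U) = √(U² + p²)
f(k) = (k + √(144 + k²))/(117 + k) (f(k) = (k + √(k² + 12²))/(k + 117) = (k + √(k² + 144))/(117 + k) = (k + √(144 + k²))/(117 + k))
√(-37381 + f(-236)) = √(-37381 + (-236 + √(144 + (-236)²))/(117 - 236)) = √(-37381 + (-236 + √(144 + 55696))/(-119)) = √(-37381 - (-236 + √55840)/119) = √(-37381 - (-236 + 4*√3490)/119) = √(-37381 + (236/119 - 4*√3490/119)) = √(-4448103/119 - 4*√3490/119)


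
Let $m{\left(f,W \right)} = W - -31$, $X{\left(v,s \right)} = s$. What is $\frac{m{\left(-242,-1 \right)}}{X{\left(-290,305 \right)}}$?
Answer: $\frac{6}{61} \approx 0.098361$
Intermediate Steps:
$m{\left(f,W \right)} = 31 + W$ ($m{\left(f,W \right)} = W + 31 = 31 + W$)
$\frac{m{\left(-242,-1 \right)}}{X{\left(-290,305 \right)}} = \frac{31 - 1}{305} = 30 \cdot \frac{1}{305} = \frac{6}{61}$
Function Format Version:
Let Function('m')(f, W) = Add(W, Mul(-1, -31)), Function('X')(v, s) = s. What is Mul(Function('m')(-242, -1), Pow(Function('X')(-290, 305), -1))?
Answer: Rational(6, 61) ≈ 0.098361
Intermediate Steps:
Function('m')(f, W) = Add(31, W) (Function('m')(f, W) = Add(W, 31) = Add(31, W))
Mul(Function('m')(-242, -1), Pow(Function('X')(-290, 305), -1)) = Mul(Add(31, -1), Pow(305, -1)) = Mul(30, Rational(1, 305)) = Rational(6, 61)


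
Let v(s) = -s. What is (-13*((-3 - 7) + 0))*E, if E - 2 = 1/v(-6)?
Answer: 845/3 ≈ 281.67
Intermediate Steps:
E = 13/6 (E = 2 + 1/(-1*(-6)) = 2 + 1/6 = 2 + ⅙ = 13/6 ≈ 2.1667)
(-13*((-3 - 7) + 0))*E = -13*((-3 - 7) + 0)*(13/6) = -13*(-10 + 0)*(13/6) = -13*(-10)*(13/6) = 130*(13/6) = 845/3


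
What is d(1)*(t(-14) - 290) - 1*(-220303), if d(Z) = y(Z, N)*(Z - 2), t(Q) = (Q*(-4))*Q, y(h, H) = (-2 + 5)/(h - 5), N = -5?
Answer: 438995/2 ≈ 2.1950e+5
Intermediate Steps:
y(h, H) = 3/(-5 + h)
t(Q) = -4*Q**2 (t(Q) = (-4*Q)*Q = -4*Q**2)
d(Z) = 3*(-2 + Z)/(-5 + Z) (d(Z) = (3/(-5 + Z))*(Z - 2) = (3/(-5 + Z))*(-2 + Z) = 3*(-2 + Z)/(-5 + Z))
d(1)*(t(-14) - 290) - 1*(-220303) = (3*(-2 + 1)/(-5 + 1))*(-4*(-14)**2 - 290) - 1*(-220303) = (3*(-1)/(-4))*(-4*196 - 290) + 220303 = (3*(-1/4)*(-1))*(-784 - 290) + 220303 = (3/4)*(-1074) + 220303 = -1611/2 + 220303 = 438995/2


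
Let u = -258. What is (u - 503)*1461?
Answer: -1111821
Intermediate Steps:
(u - 503)*1461 = (-258 - 503)*1461 = -761*1461 = -1111821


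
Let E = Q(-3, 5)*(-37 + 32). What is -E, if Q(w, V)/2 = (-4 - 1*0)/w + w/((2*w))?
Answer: 55/3 ≈ 18.333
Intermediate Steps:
Q(w, V) = 1 - 8/w (Q(w, V) = 2*((-4 - 1*0)/w + w/((2*w))) = 2*((-4 + 0)/w + w*(1/(2*w))) = 2*(-4/w + 1/2) = 2*(1/2 - 4/w) = 1 - 8/w)
E = -55/3 (E = ((-8 - 3)/(-3))*(-37 + 32) = -1/3*(-11)*(-5) = (11/3)*(-5) = -55/3 ≈ -18.333)
-E = -1*(-55/3) = 55/3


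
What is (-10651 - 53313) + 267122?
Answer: 203158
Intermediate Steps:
(-10651 - 53313) + 267122 = -63964 + 267122 = 203158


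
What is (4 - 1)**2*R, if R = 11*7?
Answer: 693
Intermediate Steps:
R = 77
(4 - 1)**2*R = (4 - 1)**2*77 = 3**2*77 = 9*77 = 693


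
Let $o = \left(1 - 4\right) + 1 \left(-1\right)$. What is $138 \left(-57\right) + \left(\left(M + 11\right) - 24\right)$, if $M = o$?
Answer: $-7883$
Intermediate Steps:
$o = -4$ ($o = -3 - 1 = -4$)
$M = -4$
$138 \left(-57\right) + \left(\left(M + 11\right) - 24\right) = 138 \left(-57\right) + \left(\left(-4 + 11\right) - 24\right) = -7866 + \left(7 - 24\right) = -7866 - 17 = -7883$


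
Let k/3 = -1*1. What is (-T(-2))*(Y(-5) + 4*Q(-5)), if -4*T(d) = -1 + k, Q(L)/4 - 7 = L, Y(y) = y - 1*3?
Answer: -24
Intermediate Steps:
k = -3 (k = 3*(-1*1) = 3*(-1) = -3)
Y(y) = -3 + y (Y(y) = y - 3 = -3 + y)
Q(L) = 28 + 4*L
T(d) = 1 (T(d) = -(-1 - 3)/4 = -¼*(-4) = 1)
(-T(-2))*(Y(-5) + 4*Q(-5)) = (-1*1)*((-3 - 5) + 4*(28 + 4*(-5))) = -(-8 + 4*(28 - 20)) = -(-8 + 4*8) = -(-8 + 32) = -1*24 = -24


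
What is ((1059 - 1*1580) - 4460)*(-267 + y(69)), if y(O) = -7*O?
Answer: 3735750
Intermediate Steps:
((1059 - 1*1580) - 4460)*(-267 + y(69)) = ((1059 - 1*1580) - 4460)*(-267 - 7*69) = ((1059 - 1580) - 4460)*(-267 - 483) = (-521 - 4460)*(-750) = -4981*(-750) = 3735750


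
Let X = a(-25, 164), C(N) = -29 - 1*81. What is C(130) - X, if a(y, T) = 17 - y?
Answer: -152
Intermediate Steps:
C(N) = -110 (C(N) = -29 - 81 = -110)
X = 42 (X = 17 - 1*(-25) = 17 + 25 = 42)
C(130) - X = -110 - 1*42 = -110 - 42 = -152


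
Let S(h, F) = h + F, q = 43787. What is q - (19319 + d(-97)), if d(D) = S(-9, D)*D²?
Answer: 1021822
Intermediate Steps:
S(h, F) = F + h
d(D) = D²*(-9 + D) (d(D) = (D - 9)*D² = (-9 + D)*D² = D²*(-9 + D))
q - (19319 + d(-97)) = 43787 - (19319 + (-97)²*(-9 - 97)) = 43787 - (19319 + 9409*(-106)) = 43787 - (19319 - 997354) = 43787 - 1*(-978035) = 43787 + 978035 = 1021822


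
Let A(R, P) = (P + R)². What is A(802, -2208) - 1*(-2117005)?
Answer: 4093841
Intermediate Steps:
A(802, -2208) - 1*(-2117005) = (-2208 + 802)² - 1*(-2117005) = (-1406)² + 2117005 = 1976836 + 2117005 = 4093841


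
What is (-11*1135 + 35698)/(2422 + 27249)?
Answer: 23213/29671 ≈ 0.78235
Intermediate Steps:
(-11*1135 + 35698)/(2422 + 27249) = (-12485 + 35698)/29671 = 23213*(1/29671) = 23213/29671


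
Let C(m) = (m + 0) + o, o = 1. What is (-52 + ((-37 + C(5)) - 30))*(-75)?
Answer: 8475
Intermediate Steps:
C(m) = 1 + m (C(m) = (m + 0) + 1 = m + 1 = 1 + m)
(-52 + ((-37 + C(5)) - 30))*(-75) = (-52 + ((-37 + (1 + 5)) - 30))*(-75) = (-52 + ((-37 + 6) - 30))*(-75) = (-52 + (-31 - 30))*(-75) = (-52 - 61)*(-75) = -113*(-75) = 8475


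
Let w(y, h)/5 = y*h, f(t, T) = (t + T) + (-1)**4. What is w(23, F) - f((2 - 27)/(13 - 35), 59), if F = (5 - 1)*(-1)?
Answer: -11465/22 ≈ -521.14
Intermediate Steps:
f(t, T) = 1 + T + t (f(t, T) = (T + t) + 1 = 1 + T + t)
F = -4 (F = 4*(-1) = -4)
w(y, h) = 5*h*y (w(y, h) = 5*(y*h) = 5*(h*y) = 5*h*y)
w(23, F) - f((2 - 27)/(13 - 35), 59) = 5*(-4)*23 - (1 + 59 + (2 - 27)/(13 - 35)) = -460 - (1 + 59 - 25/(-22)) = -460 - (1 + 59 - 25*(-1/22)) = -460 - (1 + 59 + 25/22) = -460 - 1*1345/22 = -460 - 1345/22 = -11465/22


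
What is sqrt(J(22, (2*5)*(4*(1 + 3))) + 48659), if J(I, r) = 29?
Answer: 4*sqrt(3043) ≈ 220.65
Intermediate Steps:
sqrt(J(22, (2*5)*(4*(1 + 3))) + 48659) = sqrt(29 + 48659) = sqrt(48688) = 4*sqrt(3043)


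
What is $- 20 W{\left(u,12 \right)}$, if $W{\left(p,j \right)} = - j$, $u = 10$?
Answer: $240$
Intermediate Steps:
$- 20 W{\left(u,12 \right)} = - 20 \left(\left(-1\right) 12\right) = \left(-20\right) \left(-12\right) = 240$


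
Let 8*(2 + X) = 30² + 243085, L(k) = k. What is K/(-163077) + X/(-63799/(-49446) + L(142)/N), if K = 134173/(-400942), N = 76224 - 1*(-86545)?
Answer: 32096064236421926727852599/1358887085545486042884 ≈ 23619.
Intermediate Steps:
N = 162769 (N = 76224 + 86545 = 162769)
X = 243969/8 (X = -2 + (30² + 243085)/8 = -2 + (900 + 243085)/8 = -2 + (⅛)*243985 = -2 + 243985/8 = 243969/8 ≈ 30496.)
K = -134173/400942 (K = 134173*(-1/400942) = -134173/400942 ≈ -0.33464)
K/(-163077) + X/(-63799/(-49446) + L(142)/N) = -134173/400942/(-163077) + 243969/(8*(-63799/(-49446) + 142/162769)) = -134173/400942*(-1/163077) + 243969/(8*(-63799*(-1/49446) + 142*(1/162769))) = 134173/65384418534 + 243969/(8*(63799/49446 + 142/162769)) = 134173/65384418534 + 243969/(8*(10391520763/8048275974)) = 134173/65384418534 + (243969/8)*(8048275974/10391520763) = 134173/65384418534 + 981764920550403/41566083052 = 32096064236421926727852599/1358887085545486042884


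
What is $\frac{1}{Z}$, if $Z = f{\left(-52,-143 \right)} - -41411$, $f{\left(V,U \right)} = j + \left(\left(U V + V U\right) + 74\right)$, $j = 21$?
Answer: $\frac{1}{56378} \approx 1.7737 \cdot 10^{-5}$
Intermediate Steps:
$f{\left(V,U \right)} = 95 + 2 U V$ ($f{\left(V,U \right)} = 21 + \left(\left(U V + V U\right) + 74\right) = 21 + \left(\left(U V + U V\right) + 74\right) = 21 + \left(2 U V + 74\right) = 21 + \left(74 + 2 U V\right) = 95 + 2 U V$)
$Z = 56378$ ($Z = \left(95 + 2 \left(-143\right) \left(-52\right)\right) - -41411 = \left(95 + 14872\right) + 41411 = 14967 + 41411 = 56378$)
$\frac{1}{Z} = \frac{1}{56378}$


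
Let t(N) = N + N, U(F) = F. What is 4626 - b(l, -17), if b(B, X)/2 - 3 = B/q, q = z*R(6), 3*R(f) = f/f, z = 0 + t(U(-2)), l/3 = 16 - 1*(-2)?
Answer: 4701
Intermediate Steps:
t(N) = 2*N
l = 54 (l = 3*(16 - 1*(-2)) = 3*(16 + 2) = 3*18 = 54)
z = -4 (z = 0 + 2*(-2) = 0 - 4 = -4)
R(f) = ⅓ (R(f) = (f/f)/3 = (⅓)*1 = ⅓)
q = -4/3 (q = -4*⅓ = -4/3 ≈ -1.3333)
b(B, X) = 6 - 3*B/2 (b(B, X) = 6 + 2*(B/(-4/3)) = 6 + 2*(B*(-¾)) = 6 + 2*(-3*B/4) = 6 - 3*B/2)
4626 - b(l, -17) = 4626 - (6 - 3/2*54) = 4626 - (6 - 81) = 4626 - 1*(-75) = 4626 + 75 = 4701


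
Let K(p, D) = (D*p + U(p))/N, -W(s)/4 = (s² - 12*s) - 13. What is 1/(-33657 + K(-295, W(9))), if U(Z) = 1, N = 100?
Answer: -100/3412899 ≈ -2.9301e-5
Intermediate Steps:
W(s) = 52 - 4*s² + 48*s (W(s) = -4*((s² - 12*s) - 13) = -4*(-13 + s² - 12*s) = 52 - 4*s² + 48*s)
K(p, D) = 1/100 + D*p/100 (K(p, D) = (D*p + 1)/100 = (1 + D*p)*(1/100) = 1/100 + D*p/100)
1/(-33657 + K(-295, W(9))) = 1/(-33657 + (1/100 + (1/100)*(52 - 4*9² + 48*9)*(-295))) = 1/(-33657 + (1/100 + (1/100)*(52 - 4*81 + 432)*(-295))) = 1/(-33657 + (1/100 + (1/100)*(52 - 324 + 432)*(-295))) = 1/(-33657 + (1/100 + (1/100)*160*(-295))) = 1/(-33657 + (1/100 - 472)) = 1/(-33657 - 47199/100) = 1/(-3412899/100) = -100/3412899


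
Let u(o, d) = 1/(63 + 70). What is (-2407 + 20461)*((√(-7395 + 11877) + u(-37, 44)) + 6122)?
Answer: 14700054258/133 + 54162*√498 ≈ 1.1174e+8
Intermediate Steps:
u(o, d) = 1/133
(-2407 + 20461)*((√(-7395 + 11877) + u(-37, 44)) + 6122) = (-2407 + 20461)*((√(-7395 + 11877) + 1/133) + 6122) = 18054*((√4482 + 1/133) + 6122) = 18054*((3*√498 + 1/133) + 6122) = 18054*((1/133 + 3*√498) + 6122) = 18054*(814227/133 + 3*√498) = 14700054258/133 + 54162*√498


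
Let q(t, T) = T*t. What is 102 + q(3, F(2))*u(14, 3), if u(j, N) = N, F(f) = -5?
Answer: 57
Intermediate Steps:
102 + q(3, F(2))*u(14, 3) = 102 - 5*3*3 = 102 - 15*3 = 102 - 45 = 57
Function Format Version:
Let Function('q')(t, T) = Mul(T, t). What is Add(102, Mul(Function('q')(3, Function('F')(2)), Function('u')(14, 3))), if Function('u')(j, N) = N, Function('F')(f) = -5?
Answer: 57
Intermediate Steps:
Add(102, Mul(Function('q')(3, Function('F')(2)), Function('u')(14, 3))) = Add(102, Mul(Mul(-5, 3), 3)) = Add(102, Mul(-15, 3)) = Add(102, -45) = 57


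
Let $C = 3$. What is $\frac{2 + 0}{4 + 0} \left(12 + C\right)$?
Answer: $\frac{15}{2} \approx 7.5$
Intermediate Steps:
$\frac{2 + 0}{4 + 0} \left(12 + C\right) = \frac{2 + 0}{4 + 0} \left(12 + 3\right) = \frac{2}{4} \cdot 15 = 2 \cdot \frac{1}{4} \cdot 15 = \frac{1}{2} \cdot 15 = \frac{15}{2}$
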